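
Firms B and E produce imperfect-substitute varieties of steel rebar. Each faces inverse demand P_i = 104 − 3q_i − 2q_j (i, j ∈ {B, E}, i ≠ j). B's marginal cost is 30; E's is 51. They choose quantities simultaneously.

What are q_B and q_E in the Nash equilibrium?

Firm B's profit: π = q_B(104 − 3q_B − 2q_E) − 30q_B.
∂π/∂q_B = 74 − 6q_B − 2q_E = 0 ⇒ q_B = 37/3 − (1/3)q_E.
Similarly q_E = 53/6 − (1/3)q_B.
Substituting the second reaction function into the first: q_B = 37/3 − (1/3)(53/6 − (1/3)q_B), which gives (8/9)q_B = 169/18 ⇒ q_B = 10.5625.
Then q_E = 53/6 − (1/3)·10.5625 = 5.3125.

10.5625, 5.3125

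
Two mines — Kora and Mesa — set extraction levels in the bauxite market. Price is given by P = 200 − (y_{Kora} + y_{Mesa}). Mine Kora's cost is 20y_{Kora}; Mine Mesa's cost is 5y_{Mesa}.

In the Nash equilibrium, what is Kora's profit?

3025

Mine Kora's profit: π = y_{Kora}(200 − (y_{Kora} + y_{Mesa})) − 20y_{Kora}.
∂π/∂y_{Kora} = 180 − 2y_{Kora} − y_{Mesa} = 0, so y_{Kora} = 90 − 0.5y_{Mesa}.
By the same steps for Mesa: y_{Mesa} = 97.5 − 0.5y_{Kora}.
Substituting the second reaction function into the first: y_{Kora} = 90 − 0.5(97.5 − 0.5y_{Kora}), which gives 0.75y_{Kora} = 41.25 ⇒ y_{Kora} = 55.
Then y_{Mesa} = 97.5 − 0.5·55 = 70.
Price P = 200 − 125 = 75.
Kora's profit: (75 − 20)·55 = 3025.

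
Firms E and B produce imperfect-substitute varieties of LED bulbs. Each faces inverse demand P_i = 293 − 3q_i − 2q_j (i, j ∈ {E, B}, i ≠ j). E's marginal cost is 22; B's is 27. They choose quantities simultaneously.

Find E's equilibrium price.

124.5625

Firm E's profit: π = q_E(293 − 3q_E − 2q_B) − 22q_E.
∂π/∂q_E = 271 − 6q_E − 2q_B = 0 ⇒ q_E = 271/6 − (1/3)q_B.
Similarly q_B = 133/3 − (1/3)q_E.
Substituting the second reaction function into the first: q_E = 271/6 − (1/3)(133/3 − (1/3)q_E), which gives (8/9)q_E = 547/18 ⇒ q_E = 34.1875.
Then q_B = 133/3 − (1/3)·34.1875 = 32.9375.
P_E = 293 − 3·34.1875 − 2·32.9375 = 124.5625.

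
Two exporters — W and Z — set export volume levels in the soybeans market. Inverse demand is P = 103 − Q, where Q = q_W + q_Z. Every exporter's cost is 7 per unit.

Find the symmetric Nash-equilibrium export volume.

Exporter W's profit: π = q_W(103 − (q_W + q_Z)) − 7q_W.
∂π/∂q_W = 96 − 2q_W − q_Z = 0, so q_W = 48 − 0.5q_Z.
By symmetry q_Z = q_W; substituting into the reaction function, 1.5q_W = 48 and q_W = 32.

32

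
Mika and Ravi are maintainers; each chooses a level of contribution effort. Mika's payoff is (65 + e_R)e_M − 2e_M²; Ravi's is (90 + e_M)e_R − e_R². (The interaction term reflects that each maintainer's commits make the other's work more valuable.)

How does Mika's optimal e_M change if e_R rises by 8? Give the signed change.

Expanding Mika's payoff: 65e_M + e_Re_M − 2e_M².
∂π/∂e_M = 65 + e_R − 4e_M = 0, so e_M = 16.25 + 0.25e_R.
The reaction-function slope is 0.25, so an 8-unit rise in e_R moves e_M by 0.25 × 8 = 2. Mika's best response rises — the actions are strategic complements.

2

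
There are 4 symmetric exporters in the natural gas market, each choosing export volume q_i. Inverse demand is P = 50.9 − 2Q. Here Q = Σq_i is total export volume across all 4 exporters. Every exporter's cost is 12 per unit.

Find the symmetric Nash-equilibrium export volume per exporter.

3.89

A representative exporter's profit is π_i = q_i(50.9 − 2Q) − 12q_i, with Q = q_i + Σ_{j≠i} q_j.
First-order condition: 38.9 − 4q_i − 2Σ_{j≠i} q_j = 0.
Imposing symmetry (q_j = q for all j) turns Σ_{j≠i} q_j into 3q, so 38.9 = 10q and q = 3.89.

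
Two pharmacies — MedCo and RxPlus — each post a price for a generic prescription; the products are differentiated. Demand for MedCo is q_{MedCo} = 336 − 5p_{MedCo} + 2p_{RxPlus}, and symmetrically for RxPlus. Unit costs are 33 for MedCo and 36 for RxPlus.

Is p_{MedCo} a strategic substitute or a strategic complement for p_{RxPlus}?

MedCo's profit: π = (p_{MedCo} − 33)(336 − 5p_{MedCo} + 2p_{RxPlus}).
∂π/∂p_{MedCo} = 501 − 10p_{MedCo} + 2p_{RxPlus} = 0 ⇒ p_{MedCo} = 50.1 + 0.2p_{RxPlus}.
The best-response slope dp_{MedCo}/dp_{RxPlus} = 0.2 > 0: the reaction function is upward-sloping, so the choices are strategic complements.

strategic complements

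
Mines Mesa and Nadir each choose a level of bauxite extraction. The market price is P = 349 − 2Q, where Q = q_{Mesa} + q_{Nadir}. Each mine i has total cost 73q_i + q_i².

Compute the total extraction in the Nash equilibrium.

69

Mine Mesa's profit: π = q_{Mesa}(349 − 2(q_{Mesa} + q_{Nadir})) − 73q_{Mesa} − q_{Mesa}².
∂π/∂q_{Mesa} = 276 − 6q_{Mesa} − 2q_{Nadir} = 0, so q_{Mesa} = 46 − (1/3)q_{Nadir}.
By symmetry q_{Nadir} = q_{Mesa}; substituting into the reaction function, (4/3)q_{Mesa} = 46 and q_{Mesa} = 34.5.
Total extraction: 34.5 + 34.5 = 69.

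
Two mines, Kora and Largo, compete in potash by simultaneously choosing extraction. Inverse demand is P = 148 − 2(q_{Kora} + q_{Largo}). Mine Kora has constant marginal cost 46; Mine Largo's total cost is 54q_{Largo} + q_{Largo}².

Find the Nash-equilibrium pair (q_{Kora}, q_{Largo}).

Mine Kora's profit: π = q_{Kora}(148 − 2(q_{Kora} + q_{Largo})) − 46q_{Kora}.
∂π/∂q_{Kora} = 102 − 4q_{Kora} − 2q_{Largo} = 0, so q_{Kora} = 25.5 − 0.5q_{Largo}.
For Largo: ∂π/∂q_{Largo} = 94 − 6q_{Largo} − 2q_{Kora} = 0 ⇒ q_{Largo} = 47/3 − (1/3)q_{Kora}.
Substituting the second reaction function into the first: q_{Kora} = 25.5 − 0.5(47/3 − (1/3)q_{Kora}), which gives (5/6)q_{Kora} = 53/3 ⇒ q_{Kora} = 21.2.
Then q_{Largo} = 47/3 − (1/3)·21.2 = 8.6.

21.2, 8.6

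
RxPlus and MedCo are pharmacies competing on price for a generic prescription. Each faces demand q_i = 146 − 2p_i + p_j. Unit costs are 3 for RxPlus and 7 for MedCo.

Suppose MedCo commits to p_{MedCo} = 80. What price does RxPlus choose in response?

58

RxPlus's profit: π = (p_{RxPlus} − 3)(146 − 2p_{RxPlus} + p_{MedCo}).
∂π/∂p_{RxPlus} = 152 − 4p_{RxPlus} + p_{MedCo} = 0 ⇒ p_{RxPlus} = 38 + 0.25p_{MedCo}.
At p_{MedCo} = 80: p_{RxPlus} = 38 + 0.25·80 = 58.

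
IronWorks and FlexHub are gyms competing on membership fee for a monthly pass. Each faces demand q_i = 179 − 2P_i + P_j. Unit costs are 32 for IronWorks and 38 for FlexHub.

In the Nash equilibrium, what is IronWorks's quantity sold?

IronWorks's profit: π = (P_{IronWorks} − 32)(179 − 2P_{IronWorks} + P_{FlexHub}).
∂π/∂P_{IronWorks} = 243 − 4P_{IronWorks} + P_{FlexHub} = 0 ⇒ P_{IronWorks} = 60.75 + 0.25P_{FlexHub}.
Similarly P_{FlexHub} = 63.75 + 0.25P_{IronWorks}.
Substituting the second reaction function into the first: P_{IronWorks} = 60.75 + 0.25(63.75 + 0.25P_{IronWorks}), which gives 0.9375P_{IronWorks} = 76.6875 ⇒ P_{IronWorks} = 81.8.
Then P_{FlexHub} = 63.75 + 0.25·81.8 = 84.2.
q_{IronWorks} = 179 − 2·81.8 + 84.2 = 99.6.

99.6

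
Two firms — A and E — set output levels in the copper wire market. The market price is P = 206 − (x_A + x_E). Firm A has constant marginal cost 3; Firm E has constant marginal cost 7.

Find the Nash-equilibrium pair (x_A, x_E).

Firm A's profit: π = x_A(206 − (x_A + x_E)) − 3x_A.
∂π/∂x_A = 203 − 2x_A − x_E = 0, so x_A = 101.5 − 0.5x_E.
By the same steps for E: x_E = 99.5 − 0.5x_A.
Solving the two reaction functions simultaneously: (1 − (−0.5)(−0.5))x_A = 101.5 − 0.5·99.5, so 0.75x_A = 51.75 and x_A = 69.
Then x_E = 99.5 − 0.5·69 = 65.

69, 65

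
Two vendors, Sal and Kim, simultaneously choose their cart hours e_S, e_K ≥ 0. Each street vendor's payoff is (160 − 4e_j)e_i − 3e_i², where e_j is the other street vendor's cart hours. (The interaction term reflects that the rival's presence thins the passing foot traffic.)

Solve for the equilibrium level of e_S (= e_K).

Sal's payoff is (160 − 4e_K)e_S − 3e_S².
∂π/∂e_S = 160 − 4e_K − 6e_S = 0, so e_S = 80/3 − (2/3)e_K.
The game is symmetric, so in equilibrium e_K = e_S: the reaction function gives (5/3)e_S = 80/3, hence e_S = 16.

16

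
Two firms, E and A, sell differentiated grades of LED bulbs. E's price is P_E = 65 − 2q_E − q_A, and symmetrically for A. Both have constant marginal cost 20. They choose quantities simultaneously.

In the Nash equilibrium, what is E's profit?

Firm E's profit: π = q_E(65 − 2q_E − q_A) − 20q_E.
∂π/∂q_E = 45 − 4q_E − q_A = 0 ⇒ q_E = 11.25 − 0.25q_A.
By symmetry q_A = q_E; substituting into the reaction function, 1.25q_E = 11.25 and q_E = 9.
P_E = 65 − 2·9 − 9 = 38.
Profit = (38 − 20)·9 = 162.

162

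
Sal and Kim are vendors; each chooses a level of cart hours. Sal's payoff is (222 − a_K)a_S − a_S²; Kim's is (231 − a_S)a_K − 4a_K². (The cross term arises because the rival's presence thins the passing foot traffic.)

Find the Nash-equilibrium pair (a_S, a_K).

103, 16

Expanding Sal's payoff: 222a_S − a_Ka_S − a_S².
∂π/∂a_S = 222 − a_K − 2a_S = 0, so a_S = 111 − 0.5a_K.
Likewise for Kim: a_K = 28.875 − 0.125a_S.
Substituting the second reaction function into the first: a_S = 111 − 0.5(28.875 − 0.125a_S), which gives 0.9375a_S = 96.5625 ⇒ a_S = 103.
Then a_K = 28.875 − 0.125·103 = 16.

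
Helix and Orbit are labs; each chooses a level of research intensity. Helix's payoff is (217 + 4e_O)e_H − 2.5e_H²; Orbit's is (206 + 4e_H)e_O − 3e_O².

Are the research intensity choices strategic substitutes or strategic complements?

Expanding Helix's payoff: 217e_H + 4e_Oe_H − 2.5e_H².
∂π/∂e_H = 217 + 4e_O − 5e_H = 0, so e_H = 43.4 + 0.8e_O.
The best-response slope de_H/de_O = 0.8 > 0: the reaction function is upward-sloping, so the choices are strategic complements.

strategic complements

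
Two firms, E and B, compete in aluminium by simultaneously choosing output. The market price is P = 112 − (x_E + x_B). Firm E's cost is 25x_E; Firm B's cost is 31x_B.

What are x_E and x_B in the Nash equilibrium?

Firm E's profit: π = x_E(112 − (x_E + x_B)) − 25x_E.
∂π/∂x_E = 87 − 2x_E − x_B = 0, so x_E = 43.5 − 0.5x_B.
By the same steps for B: x_B = 40.5 − 0.5x_E.
Solving the two reaction functions simultaneously: (1 − (−0.5)(−0.5))x_E = 43.5 − 0.5·40.5, so 0.75x_E = 23.25 and x_E = 31.
Then x_B = 40.5 − 0.5·31 = 25.

31, 25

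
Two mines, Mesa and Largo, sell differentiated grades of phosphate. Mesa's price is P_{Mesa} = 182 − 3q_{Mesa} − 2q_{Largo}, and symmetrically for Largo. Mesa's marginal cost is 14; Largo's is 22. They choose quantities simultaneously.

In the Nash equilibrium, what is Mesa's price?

Mine Mesa's profit: π = q_{Mesa}(182 − 3q_{Mesa} − 2q_{Largo}) − 14q_{Mesa}.
∂π/∂q_{Mesa} = 168 − 6q_{Mesa} − 2q_{Largo} = 0 ⇒ q_{Mesa} = 28 − (1/3)q_{Largo}.
Similarly q_{Largo} = 80/3 − (1/3)q_{Mesa}.
Solving the two reaction functions simultaneously: (1 − (−1/3)(−1/3))q_{Mesa} = 28 − (1/3)·(80/3), so (8/9)q_{Mesa} = 172/9 and q_{Mesa} = 21.5.
Then q_{Largo} = 80/3 − (1/3)·21.5 = 19.5.
P_{Mesa} = 182 − 3·21.5 − 2·19.5 = 78.5.

78.5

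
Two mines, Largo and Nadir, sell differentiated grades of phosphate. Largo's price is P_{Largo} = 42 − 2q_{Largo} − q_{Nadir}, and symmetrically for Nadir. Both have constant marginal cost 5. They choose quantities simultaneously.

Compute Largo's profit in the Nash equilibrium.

109.52

Mine Largo's profit: π = q_{Largo}(42 − 2q_{Largo} − q_{Nadir}) − 5q_{Largo}.
∂π/∂q_{Largo} = 37 − 4q_{Largo} − q_{Nadir} = 0 ⇒ q_{Largo} = 9.25 − 0.25q_{Nadir}.
By symmetry q_{Nadir} = q_{Largo}; substituting into the reaction function, 1.25q_{Largo} = 9.25 and q_{Largo} = 7.4.
P_{Largo} = 42 − 2·7.4 − 7.4 = 19.8.
Profit = (19.8 − 5)·7.4 = 109.52.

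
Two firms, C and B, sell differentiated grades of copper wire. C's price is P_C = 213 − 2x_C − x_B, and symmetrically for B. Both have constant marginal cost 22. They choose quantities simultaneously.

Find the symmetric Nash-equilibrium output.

38.2

Firm C's profit: π = x_C(213 − 2x_C − x_B) − 22x_C.
∂π/∂x_C = 191 − 4x_C − x_B = 0 ⇒ x_C = 47.75 − 0.25x_B.
Setting x_C = x_B in the reaction function: x_C = 47.75 − 0.25x_C, so x_C = 47.75 / 1.25 = 38.2.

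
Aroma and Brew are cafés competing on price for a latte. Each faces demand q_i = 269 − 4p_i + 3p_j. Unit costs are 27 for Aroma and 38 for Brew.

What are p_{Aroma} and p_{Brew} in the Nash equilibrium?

Aroma's profit: π = (p_{Aroma} − 27)(269 − 4p_{Aroma} + 3p_{Brew}).
∂π/∂p_{Aroma} = 377 − 8p_{Aroma} + 3p_{Brew} = 0 ⇒ p_{Aroma} = 47.125 + 0.375p_{Brew}.
Similarly p_{Brew} = 52.625 + 0.375p_{Aroma}.
Solving the two reaction functions simultaneously: (1 − (0.375)(0.375))p_{Aroma} = 47.125 + 0.375·52.625, so (55/64)p_{Aroma} = 4279/64 and p_{Aroma} = 77.8.
Then p_{Brew} = 52.625 + 0.375·77.8 = 81.8.

77.8, 81.8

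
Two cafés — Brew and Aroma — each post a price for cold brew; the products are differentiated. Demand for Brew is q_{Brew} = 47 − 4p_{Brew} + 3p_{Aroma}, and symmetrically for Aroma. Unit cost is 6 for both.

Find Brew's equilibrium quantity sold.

32.8

Brew's profit: π = (p_{Brew} − 6)(47 − 4p_{Brew} + 3p_{Aroma}).
∂π/∂p_{Brew} = 71 − 8p_{Brew} + 3p_{Aroma} = 0 ⇒ p_{Brew} = 8.875 + 0.375p_{Aroma}.
The game is symmetric, so in equilibrium p_{Aroma} = p_{Brew}: the reaction function gives 0.625p_{Brew} = 8.875, hence p_{Brew} = 14.2.
q_{Brew} = 47 − 4·14.2 + 3·14.2 = 32.8.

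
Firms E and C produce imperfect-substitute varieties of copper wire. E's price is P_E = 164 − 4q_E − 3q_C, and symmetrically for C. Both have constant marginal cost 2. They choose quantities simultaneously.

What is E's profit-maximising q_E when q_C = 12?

Firm E's profit: π = q_E(164 − 4q_E − 3q_C) − 2q_E.
∂π/∂q_E = 162 − 8q_E − 3q_C = 0 ⇒ q_E = 20.25 − 0.375q_C.
At q_C = 12: q_E = 20.25 − 0.375·12 = 15.75.

15.75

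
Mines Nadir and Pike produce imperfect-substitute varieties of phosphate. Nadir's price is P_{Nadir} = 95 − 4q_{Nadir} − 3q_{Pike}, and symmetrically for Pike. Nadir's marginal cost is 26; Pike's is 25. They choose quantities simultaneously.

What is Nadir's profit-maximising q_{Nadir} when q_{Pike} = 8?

Mine Nadir's profit: π = q_{Nadir}(95 − 4q_{Nadir} − 3q_{Pike}) − 26q_{Nadir}.
∂π/∂q_{Nadir} = 69 − 8q_{Nadir} − 3q_{Pike} = 0 ⇒ q_{Nadir} = 8.625 − 0.375q_{Pike}.
At q_{Pike} = 8: q_{Nadir} = 8.625 − 0.375·8 = 5.625.

5.625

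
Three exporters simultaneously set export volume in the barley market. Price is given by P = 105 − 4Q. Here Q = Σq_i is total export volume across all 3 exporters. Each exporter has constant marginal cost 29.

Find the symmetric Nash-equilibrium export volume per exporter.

A representative exporter's profit is π_i = q_i(105 − 4Q) − 29q_i, with Q = q_i + Σ_{j≠i} q_j.
First-order condition: 76 − 8q_i − 4Σ_{j≠i} q_j = 0.
Imposing symmetry (q_j = q for all j) turns Σ_{j≠i} q_j into 2q, so 76 = 16q and q = 4.75.

4.75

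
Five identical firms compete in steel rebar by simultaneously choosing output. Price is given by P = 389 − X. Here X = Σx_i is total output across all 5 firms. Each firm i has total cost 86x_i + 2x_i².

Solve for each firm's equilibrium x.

30.3

A representative firm's profit is π_i = x_i(389 − X) − 86x_i − 2x_i², with X = x_i + Σ_{j≠i} x_j.
First-order condition: 303 − 6x_i − Σ_{j≠i} x_j = 0.
Imposing symmetry (x_j = x for all j) turns Σ_{j≠i} x_j into 4x, so 303 = 10x and x = 30.3.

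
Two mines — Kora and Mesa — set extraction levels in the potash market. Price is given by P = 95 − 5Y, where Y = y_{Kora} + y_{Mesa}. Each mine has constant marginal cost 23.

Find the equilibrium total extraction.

Mine Kora's profit: π = y_{Kora}(95 − 5(y_{Kora} + y_{Mesa})) − 23y_{Kora}.
∂π/∂y_{Kora} = 72 − 10y_{Kora} − 5y_{Mesa} = 0, so y_{Kora} = 7.2 − 0.5y_{Mesa}.
Setting y_{Kora} = y_{Mesa} in the reaction function: y_{Kora} = 7.2 − 0.5y_{Kora}, so y_{Kora} = 7.2 / 1.5 = 4.8.
Total extraction: 4.8 + 4.8 = 9.6.

9.6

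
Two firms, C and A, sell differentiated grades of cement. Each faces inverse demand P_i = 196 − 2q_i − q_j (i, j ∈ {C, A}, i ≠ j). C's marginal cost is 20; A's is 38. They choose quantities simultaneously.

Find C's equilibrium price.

92.8

Firm C's profit: π = q_C(196 − 2q_C − q_A) − 20q_C.
∂π/∂q_C = 176 − 4q_C − q_A = 0 ⇒ q_C = 44 − 0.25q_A.
Similarly q_A = 39.5 − 0.25q_C.
Plugging q_A into C's best response: q_C = 44 − 0.25(39.5 − 0.25q_C) ⇒ 0.9375q_C = 34.125, so q_C = 36.4.
Then q_A = 39.5 − 0.25·36.4 = 30.4.
P_C = 196 − 2·36.4 − 30.4 = 92.8.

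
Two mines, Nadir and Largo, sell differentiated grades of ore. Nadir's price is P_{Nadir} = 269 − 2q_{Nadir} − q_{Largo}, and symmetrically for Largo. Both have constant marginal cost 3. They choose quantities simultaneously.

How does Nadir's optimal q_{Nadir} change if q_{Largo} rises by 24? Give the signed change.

-6

Mine Nadir's profit: π = q_{Nadir}(269 − 2q_{Nadir} − q_{Largo}) − 3q_{Nadir}.
∂π/∂q_{Nadir} = 266 − 4q_{Nadir} − q_{Largo} = 0 ⇒ q_{Nadir} = 66.5 − 0.25q_{Largo}.
The reaction-function slope is −0.25, so a 24-unit rise in q_{Largo} moves q_{Nadir} by −0.25 × 24 = −6. Nadir's best response falls — the actions are strategic substitutes.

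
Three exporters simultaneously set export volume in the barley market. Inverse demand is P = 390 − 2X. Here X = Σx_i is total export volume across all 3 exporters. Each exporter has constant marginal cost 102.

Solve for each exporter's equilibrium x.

A representative exporter's profit is π_i = x_i(390 − 2X) − 102x_i, with X = x_i + Σ_{j≠i} x_j.
First-order condition: 288 − 4x_i − 2Σ_{j≠i} x_j = 0.
With identical exporters, set every x_j = x: then 288 − 4x − 4x = 0, i.e. x = 288/8 = 36.

36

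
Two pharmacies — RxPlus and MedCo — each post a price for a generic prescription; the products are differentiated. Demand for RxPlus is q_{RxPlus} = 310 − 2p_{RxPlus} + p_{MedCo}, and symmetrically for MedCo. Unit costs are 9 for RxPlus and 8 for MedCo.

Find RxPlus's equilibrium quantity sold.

RxPlus's profit: π = (p_{RxPlus} − 9)(310 − 2p_{RxPlus} + p_{MedCo}).
∂π/∂p_{RxPlus} = 328 − 4p_{RxPlus} + p_{MedCo} = 0 ⇒ p_{RxPlus} = 82 + 0.25p_{MedCo}.
Similarly p_{MedCo} = 81.5 + 0.25p_{RxPlus}.
Plugging p_{MedCo} into RxPlus's best response: p_{RxPlus} = 82 + 0.25(81.5 + 0.25p_{RxPlus}) ⇒ 0.9375p_{RxPlus} = 102.375, so p_{RxPlus} = 109.2.
Then p_{MedCo} = 81.5 + 0.25·109.2 = 108.8.
q_{RxPlus} = 310 − 2·109.2 + 108.8 = 200.4.

200.4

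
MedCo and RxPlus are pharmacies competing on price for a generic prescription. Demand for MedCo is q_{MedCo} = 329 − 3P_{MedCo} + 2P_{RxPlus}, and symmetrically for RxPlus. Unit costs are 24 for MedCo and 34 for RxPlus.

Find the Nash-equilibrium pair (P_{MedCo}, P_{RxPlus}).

102.125, 105.875

MedCo's profit: π = (P_{MedCo} − 24)(329 − 3P_{MedCo} + 2P_{RxPlus}).
∂π/∂P_{MedCo} = 401 − 6P_{MedCo} + 2P_{RxPlus} = 0 ⇒ P_{MedCo} = 401/6 + (1/3)P_{RxPlus}.
Similarly P_{RxPlus} = 431/6 + (1/3)P_{MedCo}.
Substituting the second reaction function into the first: P_{MedCo} = 401/6 + (1/3)(431/6 + (1/3)P_{MedCo}), which gives (8/9)P_{MedCo} = 817/9 ⇒ P_{MedCo} = 102.125.
Then P_{RxPlus} = 431/6 + (1/3)·102.125 = 105.875.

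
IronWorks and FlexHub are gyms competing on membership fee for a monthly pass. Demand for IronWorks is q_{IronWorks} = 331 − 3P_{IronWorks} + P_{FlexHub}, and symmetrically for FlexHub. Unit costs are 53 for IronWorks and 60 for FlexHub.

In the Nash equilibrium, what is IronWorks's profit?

IronWorks's profit: π = (P_{IronWorks} − 53)(331 − 3P_{IronWorks} + P_{FlexHub}).
∂π/∂P_{IronWorks} = 490 − 6P_{IronWorks} + P_{FlexHub} = 0 ⇒ P_{IronWorks} = 245/3 + (1/6)P_{FlexHub}.
Similarly P_{FlexHub} = 511/6 + (1/6)P_{IronWorks}.
Plugging P_{FlexHub} into IronWorks's best response: P_{IronWorks} = 245/3 + (1/6)(511/6 + (1/6)P_{IronWorks}) ⇒ (35/36)P_{IronWorks} = 3451/36, so P_{IronWorks} = 98.6.
Then P_{FlexHub} = 511/6 + (1/6)·98.6 = 101.6.
q_{IronWorks} = 331 − 3·98.6 + 101.6 = 136.8.
Profit = (98.6 − 53)·136.8 = 6238.08.

6238.08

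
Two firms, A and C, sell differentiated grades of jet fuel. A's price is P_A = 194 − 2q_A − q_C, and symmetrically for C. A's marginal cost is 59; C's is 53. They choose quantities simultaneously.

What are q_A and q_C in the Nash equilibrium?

26.6, 28.6

Firm A's profit: π = q_A(194 − 2q_A − q_C) − 59q_A.
∂π/∂q_A = 135 − 4q_A − q_C = 0 ⇒ q_A = 33.75 − 0.25q_C.
Similarly q_C = 35.25 − 0.25q_A.
Substituting the second reaction function into the first: q_A = 33.75 − 0.25(35.25 − 0.25q_A), which gives 0.9375q_A = 24.9375 ⇒ q_A = 26.6.
Then q_C = 35.25 − 0.25·26.6 = 28.6.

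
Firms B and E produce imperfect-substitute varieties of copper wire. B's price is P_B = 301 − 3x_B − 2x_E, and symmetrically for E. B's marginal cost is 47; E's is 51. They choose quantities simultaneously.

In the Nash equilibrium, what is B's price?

143

Firm B's profit: π = x_B(301 − 3x_B − 2x_E) − 47x_B.
∂π/∂x_B = 254 − 6x_B − 2x_E = 0 ⇒ x_B = 127/3 − (1/3)x_E.
Similarly x_E = 125/3 − (1/3)x_B.
Plugging x_E into B's best response: x_B = 127/3 − (1/3)(125/3 − (1/3)x_B) ⇒ (8/9)x_B = 256/9, so x_B = 32.
Then x_E = 125/3 − (1/3)·32 = 31.
P_B = 301 − 3·32 − 2·31 = 143.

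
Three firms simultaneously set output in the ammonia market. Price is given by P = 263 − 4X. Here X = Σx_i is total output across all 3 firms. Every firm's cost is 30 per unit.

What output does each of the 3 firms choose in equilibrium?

A representative firm's profit is π_i = x_i(263 − 4X) − 30x_i, with X = x_i + Σ_{j≠i} x_j.
First-order condition: 233 − 8x_i − 4Σ_{j≠i} x_j = 0.
With identical firms, set every x_j = x: then 233 − 8x − 8x = 0, i.e. x = 233/16 = 14.5625.

14.5625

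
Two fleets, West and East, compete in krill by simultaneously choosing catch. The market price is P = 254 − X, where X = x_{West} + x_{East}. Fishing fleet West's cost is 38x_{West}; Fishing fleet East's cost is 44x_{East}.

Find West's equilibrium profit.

Fishing fleet West's profit: π = x_{West}(254 − (x_{West} + x_{East})) − 38x_{West}.
∂π/∂x_{West} = 216 − 2x_{West} − x_{East} = 0, so x_{West} = 108 − 0.5x_{East}.
By the same steps for East: x_{East} = 105 − 0.5x_{West}.
Substituting the second reaction function into the first: x_{West} = 108 − 0.5(105 − 0.5x_{West}), which gives 0.75x_{West} = 55.5 ⇒ x_{West} = 74.
Then x_{East} = 105 − 0.5·74 = 68.
Price P = 254 − 142 = 112.
West's profit: (112 − 38)·74 = 5476.

5476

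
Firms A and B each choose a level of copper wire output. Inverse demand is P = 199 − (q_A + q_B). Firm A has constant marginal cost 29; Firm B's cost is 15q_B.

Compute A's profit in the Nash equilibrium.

Firm A's profit: π = q_A(199 − (q_A + q_B)) − 29q_A.
∂π/∂q_A = 170 − 2q_A − q_B = 0, so q_A = 85 − 0.5q_B.
By the same steps for B: q_B = 92 − 0.5q_A.
Plugging q_B into A's best response: q_A = 85 − 0.5(92 − 0.5q_A) ⇒ 0.75q_A = 39, so q_A = 52.
Then q_B = 92 − 0.5·52 = 66.
Price P = 199 − 118 = 81.
A's profit: (81 − 29)·52 = 2704.

2704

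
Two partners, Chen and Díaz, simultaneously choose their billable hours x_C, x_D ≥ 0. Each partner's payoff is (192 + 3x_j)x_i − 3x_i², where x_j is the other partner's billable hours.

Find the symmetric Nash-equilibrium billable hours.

Chen's payoff is (192 + 3x_D)x_C − 3x_C².
∂π/∂x_C = 192 + 3x_D − 6x_C = 0, so x_C = 32 + 0.5x_D.
The game is symmetric, so in equilibrium x_D = x_C: the reaction function gives 0.5x_C = 32, hence x_C = 64.

64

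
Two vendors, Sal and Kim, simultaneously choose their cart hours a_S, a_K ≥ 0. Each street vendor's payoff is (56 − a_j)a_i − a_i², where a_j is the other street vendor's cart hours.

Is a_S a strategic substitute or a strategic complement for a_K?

strategic substitutes

Sal's payoff is (56 − a_K)a_S − a_S².
∂π/∂a_S = 56 − a_K − 2a_S = 0, so a_S = 28 − 0.5a_K.
The best-response slope da_S/da_K = −0.5 < 0: the reaction function is downward-sloping, so the choices are strategic substitutes.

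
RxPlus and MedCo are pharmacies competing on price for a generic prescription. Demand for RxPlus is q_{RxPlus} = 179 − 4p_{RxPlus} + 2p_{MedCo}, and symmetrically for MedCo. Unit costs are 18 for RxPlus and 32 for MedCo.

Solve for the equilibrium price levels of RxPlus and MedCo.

RxPlus's profit: π = (p_{RxPlus} − 18)(179 − 4p_{RxPlus} + 2p_{MedCo}).
∂π/∂p_{RxPlus} = 251 − 8p_{RxPlus} + 2p_{MedCo} = 0 ⇒ p_{RxPlus} = 31.375 + 0.25p_{MedCo}.
Similarly p_{MedCo} = 38.375 + 0.25p_{RxPlus}.
Solving the two reaction functions simultaneously: (1 − (0.25)(0.25))p_{RxPlus} = 31.375 + 0.25·38.375, so 0.9375p_{RxPlus} = 1311/32 and p_{RxPlus} = 43.7.
Then p_{MedCo} = 38.375 + 0.25·43.7 = 49.3.

43.7, 49.3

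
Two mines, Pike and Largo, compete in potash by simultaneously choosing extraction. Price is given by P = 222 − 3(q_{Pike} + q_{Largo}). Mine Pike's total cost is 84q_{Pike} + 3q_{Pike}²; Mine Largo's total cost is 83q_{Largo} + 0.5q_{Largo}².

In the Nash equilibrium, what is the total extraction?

Mine Pike's profit: π = q_{Pike}(222 − 3(q_{Pike} + q_{Largo})) − 84q_{Pike} − 3q_{Pike}².
∂π/∂q_{Pike} = 138 − 12q_{Pike} − 3q_{Largo} = 0, so q_{Pike} = 11.5 − 0.25q_{Largo}.
For Largo: ∂π/∂q_{Largo} = 139 − 7q_{Largo} − 3q_{Pike} = 0 ⇒ q_{Largo} = 139/7 − (3/7)q_{Pike}.
Substituting the second reaction function into the first: q_{Pike} = 11.5 − 0.25(139/7 − (3/7)q_{Pike}), which gives (25/28)q_{Pike} = 183/28 ⇒ q_{Pike} = 7.32.
Then q_{Largo} = 139/7 − (3/7)·7.32 = 16.72.
Total extraction: 7.32 + 16.72 = 24.04.

24.04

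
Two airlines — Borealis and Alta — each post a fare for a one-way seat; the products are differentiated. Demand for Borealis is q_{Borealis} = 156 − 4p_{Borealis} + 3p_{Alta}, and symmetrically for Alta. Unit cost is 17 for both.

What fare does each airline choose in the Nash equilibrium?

44.8

Borealis's profit: π = (p_{Borealis} − 17)(156 − 4p_{Borealis} + 3p_{Alta}).
∂π/∂p_{Borealis} = 224 − 8p_{Borealis} + 3p_{Alta} = 0 ⇒ p_{Borealis} = 28 + 0.375p_{Alta}.
The game is symmetric, so in equilibrium p_{Alta} = p_{Borealis}: the reaction function gives 0.625p_{Borealis} = 28, hence p_{Borealis} = 44.8.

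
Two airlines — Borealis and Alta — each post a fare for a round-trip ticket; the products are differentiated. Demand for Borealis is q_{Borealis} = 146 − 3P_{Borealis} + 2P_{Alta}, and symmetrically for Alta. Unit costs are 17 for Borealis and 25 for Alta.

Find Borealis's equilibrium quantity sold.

101.25

Borealis's profit: π = (P_{Borealis} − 17)(146 − 3P_{Borealis} + 2P_{Alta}).
∂π/∂P_{Borealis} = 197 − 6P_{Borealis} + 2P_{Alta} = 0 ⇒ P_{Borealis} = 197/6 + (1/3)P_{Alta}.
Similarly P_{Alta} = 221/6 + (1/3)P_{Borealis}.
Solving the two reaction functions simultaneously: (1 − (1/3)(1/3))P_{Borealis} = 197/6 + (1/3)·(221/6), so (8/9)P_{Borealis} = 406/9 and P_{Borealis} = 50.75.
Then P_{Alta} = 221/6 + (1/3)·50.75 = 53.75.
q_{Borealis} = 146 − 3·50.75 + 2·53.75 = 101.25.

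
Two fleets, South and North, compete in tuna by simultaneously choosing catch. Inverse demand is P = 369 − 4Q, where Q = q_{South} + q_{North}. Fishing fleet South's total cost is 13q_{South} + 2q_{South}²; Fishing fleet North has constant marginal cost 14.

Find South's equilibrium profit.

Fishing fleet South's profit: π = q_{South}(369 − 4(q_{South} + q_{North})) − 13q_{South} − 2q_{South}².
∂π/∂q_{South} = 356 − 12q_{South} − 4q_{North} = 0, so q_{South} = 89/3 − (1/3)q_{North}.
For North: ∂π/∂q_{North} = 355 − 8q_{North} − 4q_{South} = 0 ⇒ q_{North} = 44.375 − 0.5q_{South}.
Plugging q_{North} into South's best response: q_{South} = 89/3 − (1/3)(44.375 − 0.5q_{South}) ⇒ (5/6)q_{South} = 14.875, so q_{South} = 17.85.
Then q_{North} = 44.375 − 0.5·17.85 = 35.45.
Price P = 369 − 4·53.3 = 155.8.
South's profit: (155.8 − 13)·17.85 − 2(17.85)² = 1911.735.

1911.735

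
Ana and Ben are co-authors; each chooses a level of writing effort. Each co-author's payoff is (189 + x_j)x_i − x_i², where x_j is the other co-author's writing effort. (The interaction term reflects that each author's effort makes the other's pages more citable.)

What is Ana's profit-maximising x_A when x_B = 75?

132

Ana's payoff is (189 + x_B)x_A − x_A².
∂π/∂x_A = 189 + x_B − 2x_A = 0, so x_A = 94.5 + 0.5x_B.
At x_B = 75: x_A = 94.5 + 0.5·75 = 132.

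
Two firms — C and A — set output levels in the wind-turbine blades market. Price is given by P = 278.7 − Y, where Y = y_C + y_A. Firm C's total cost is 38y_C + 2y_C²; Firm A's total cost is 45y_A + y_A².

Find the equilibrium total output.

82.2

Firm C's profit: π = y_C(278.7 − (y_C + y_A)) − 38y_C − 2y_C².
∂π/∂y_C = 240.7 − 6y_C − y_A = 0, so y_C = 2407/60 − (1/6)y_A.
For A: ∂π/∂y_A = 233.7 − 4y_A − y_C = 0 ⇒ y_A = 58.425 − 0.25y_C.
Substituting the second reaction function into the first: y_C = 2407/60 − (1/6)(58.425 − 0.25y_C), which gives (23/24)y_C = 7291/240 ⇒ y_C = 31.7.
Then y_A = 58.425 − 0.25·31.7 = 50.5.
Total output: 31.7 + 50.5 = 82.2.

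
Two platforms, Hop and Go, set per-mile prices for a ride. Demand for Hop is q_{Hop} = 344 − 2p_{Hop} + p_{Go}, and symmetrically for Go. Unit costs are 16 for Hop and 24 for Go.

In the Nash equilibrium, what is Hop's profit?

24376.32

Hop's profit: π = (p_{Hop} − 16)(344 − 2p_{Hop} + p_{Go}).
∂π/∂p_{Hop} = 376 − 4p_{Hop} + p_{Go} = 0 ⇒ p_{Hop} = 94 + 0.25p_{Go}.
Similarly p_{Go} = 98 + 0.25p_{Hop}.
Plugging p_{Go} into Hop's best response: p_{Hop} = 94 + 0.25(98 + 0.25p_{Hop}) ⇒ 0.9375p_{Hop} = 118.5, so p_{Hop} = 126.4.
Then p_{Go} = 98 + 0.25·126.4 = 129.6.
q_{Hop} = 344 − 2·126.4 + 129.6 = 220.8.
Profit = (126.4 − 16)·220.8 = 24376.32.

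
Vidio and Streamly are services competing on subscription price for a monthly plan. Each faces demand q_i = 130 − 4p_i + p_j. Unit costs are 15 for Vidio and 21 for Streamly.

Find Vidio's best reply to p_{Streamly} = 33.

Vidio's profit: π = (p_{Vidio} − 15)(130 − 4p_{Vidio} + p_{Streamly}).
∂π/∂p_{Vidio} = 190 − 8p_{Vidio} + p_{Streamly} = 0 ⇒ p_{Vidio} = 23.75 + 0.125p_{Streamly}.
At p_{Streamly} = 33: p_{Vidio} = 23.75 + 0.125·33 = 27.875.

27.875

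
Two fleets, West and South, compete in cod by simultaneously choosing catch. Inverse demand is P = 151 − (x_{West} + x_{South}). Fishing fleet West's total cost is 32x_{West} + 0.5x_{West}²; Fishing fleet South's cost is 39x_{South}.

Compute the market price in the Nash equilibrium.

Fishing fleet West's profit: π = x_{West}(151 − (x_{West} + x_{South})) − 32x_{West} − 0.5x_{West}².
∂π/∂x_{West} = 119 − 3x_{West} − x_{South} = 0, so x_{West} = 119/3 − (1/3)x_{South}.
For South: ∂π/∂x_{South} = 112 − 2x_{South} − x_{West} = 0 ⇒ x_{South} = 56 − 0.5x_{West}.
Plugging x_{South} into West's best response: x_{West} = 119/3 − (1/3)(56 − 0.5x_{West}) ⇒ (5/6)x_{West} = 21, so x_{West} = 25.2.
Then x_{South} = 56 − 0.5·25.2 = 43.4.
Equilibrium price: P = 151 − 68.6 = 82.4.

82.4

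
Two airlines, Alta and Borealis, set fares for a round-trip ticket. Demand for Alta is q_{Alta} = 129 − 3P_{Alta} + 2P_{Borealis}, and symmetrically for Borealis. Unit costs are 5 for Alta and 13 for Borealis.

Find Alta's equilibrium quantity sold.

97.5

Alta's profit: π = (P_{Alta} − 5)(129 − 3P_{Alta} + 2P_{Borealis}).
∂π/∂P_{Alta} = 144 − 6P_{Alta} + 2P_{Borealis} = 0 ⇒ P_{Alta} = 24 + (1/3)P_{Borealis}.
Similarly P_{Borealis} = 28 + (1/3)P_{Alta}.
Plugging P_{Borealis} into Alta's best response: P_{Alta} = 24 + (1/3)(28 + (1/3)P_{Alta}) ⇒ (8/9)P_{Alta} = 100/3, so P_{Alta} = 37.5.
Then P_{Borealis} = 28 + (1/3)·37.5 = 40.5.
q_{Alta} = 129 − 3·37.5 + 2·40.5 = 97.5.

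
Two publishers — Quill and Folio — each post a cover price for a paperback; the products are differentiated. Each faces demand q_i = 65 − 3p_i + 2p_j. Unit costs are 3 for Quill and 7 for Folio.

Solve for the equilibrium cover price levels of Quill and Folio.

Quill's profit: π = (p_{Quill} − 3)(65 − 3p_{Quill} + 2p_{Folio}).
∂π/∂p_{Quill} = 74 − 6p_{Quill} + 2p_{Folio} = 0 ⇒ p_{Quill} = 37/3 + (1/3)p_{Folio}.
Similarly p_{Folio} = 43/3 + (1/3)p_{Quill}.
Plugging p_{Folio} into Quill's best response: p_{Quill} = 37/3 + (1/3)(43/3 + (1/3)p_{Quill}) ⇒ (8/9)p_{Quill} = 154/9, so p_{Quill} = 19.25.
Then p_{Folio} = 43/3 + (1/3)·19.25 = 20.75.

19.25, 20.75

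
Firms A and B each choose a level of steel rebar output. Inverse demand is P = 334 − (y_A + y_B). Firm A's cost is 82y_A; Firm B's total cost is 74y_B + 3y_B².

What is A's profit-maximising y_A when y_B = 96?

78

Firm A's profit: π = y_A(334 − (y_A + y_B)) − 82y_A.
∂π/∂y_A = 252 − 2y_A − y_B = 0, so y_A = 126 − 0.5y_B.
At y_B = 96: y_A = 126 − 0.5·96 = 78.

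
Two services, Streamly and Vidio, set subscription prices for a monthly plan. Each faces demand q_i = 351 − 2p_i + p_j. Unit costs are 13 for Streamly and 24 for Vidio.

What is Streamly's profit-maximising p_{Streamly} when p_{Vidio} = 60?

109.25

Streamly's profit: π = (p_{Streamly} − 13)(351 − 2p_{Streamly} + p_{Vidio}).
∂π/∂p_{Streamly} = 377 − 4p_{Streamly} + p_{Vidio} = 0 ⇒ p_{Streamly} = 94.25 + 0.25p_{Vidio}.
At p_{Vidio} = 60: p_{Streamly} = 94.25 + 0.25·60 = 109.25.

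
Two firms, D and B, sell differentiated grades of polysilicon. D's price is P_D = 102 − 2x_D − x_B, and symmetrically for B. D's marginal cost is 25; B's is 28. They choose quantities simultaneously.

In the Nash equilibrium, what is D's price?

Firm D's profit: π = x_D(102 − 2x_D − x_B) − 25x_D.
∂π/∂x_D = 77 − 4x_D − x_B = 0 ⇒ x_D = 19.25 − 0.25x_B.
Similarly x_B = 18.5 − 0.25x_D.
Solving the two reaction functions simultaneously: (1 − (−0.25)(−0.25))x_D = 19.25 − 0.25·18.5, so 0.9375x_D = 14.625 and x_D = 15.6.
Then x_B = 18.5 − 0.25·15.6 = 14.6.
P_D = 102 − 2·15.6 − 14.6 = 56.2.

56.2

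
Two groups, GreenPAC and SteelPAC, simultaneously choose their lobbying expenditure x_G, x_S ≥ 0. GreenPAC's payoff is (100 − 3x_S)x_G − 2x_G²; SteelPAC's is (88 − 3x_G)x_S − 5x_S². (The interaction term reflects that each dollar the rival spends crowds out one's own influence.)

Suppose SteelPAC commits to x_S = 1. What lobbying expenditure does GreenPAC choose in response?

Expanding GreenPAC's payoff: 100x_G − 3x_Sx_G − 2x_G².
∂π/∂x_G = 100 − 3x_S − 4x_G = 0, so x_G = 25 − 0.75x_S.
At x_S = 1: x_G = 25 − 0.75·1 = 24.25.

24.25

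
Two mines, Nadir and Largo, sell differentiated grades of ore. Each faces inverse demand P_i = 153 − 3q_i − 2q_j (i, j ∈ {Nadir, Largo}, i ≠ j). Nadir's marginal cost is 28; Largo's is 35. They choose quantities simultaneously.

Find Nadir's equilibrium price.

76.1875

Mine Nadir's profit: π = q_{Nadir}(153 − 3q_{Nadir} − 2q_{Largo}) − 28q_{Nadir}.
∂π/∂q_{Nadir} = 125 − 6q_{Nadir} − 2q_{Largo} = 0 ⇒ q_{Nadir} = 125/6 − (1/3)q_{Largo}.
Similarly q_{Largo} = 59/3 − (1/3)q_{Nadir}.
Solving the two reaction functions simultaneously: (1 − (−1/3)(−1/3))q_{Nadir} = 125/6 − (1/3)·(59/3), so (8/9)q_{Nadir} = 257/18 and q_{Nadir} = 16.0625.
Then q_{Largo} = 59/3 − (1/3)·16.0625 = 14.3125.
P_{Nadir} = 153 − 3·16.0625 − 2·14.3125 = 76.1875.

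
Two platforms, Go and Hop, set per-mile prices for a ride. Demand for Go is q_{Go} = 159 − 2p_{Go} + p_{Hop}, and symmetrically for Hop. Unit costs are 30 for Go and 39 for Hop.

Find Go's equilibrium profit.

3907.28

Go's profit: π = (p_{Go} − 30)(159 − 2p_{Go} + p_{Hop}).
∂π/∂p_{Go} = 219 − 4p_{Go} + p_{Hop} = 0 ⇒ p_{Go} = 54.75 + 0.25p_{Hop}.
Similarly p_{Hop} = 59.25 + 0.25p_{Go}.
Solving the two reaction functions simultaneously: (1 − (0.25)(0.25))p_{Go} = 54.75 + 0.25·59.25, so 0.9375p_{Go} = 69.5625 and p_{Go} = 74.2.
Then p_{Hop} = 59.25 + 0.25·74.2 = 77.8.
q_{Go} = 159 − 2·74.2 + 77.8 = 88.4.
Profit = (74.2 − 30)·88.4 = 3907.28.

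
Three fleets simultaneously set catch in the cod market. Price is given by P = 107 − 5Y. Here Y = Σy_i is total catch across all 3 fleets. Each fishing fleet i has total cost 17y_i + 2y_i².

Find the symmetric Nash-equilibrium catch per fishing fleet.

3.75

A representative fishing fleet's profit is π_i = y_i(107 − 5Y) − 17y_i − 2y_i², with Y = y_i + Σ_{j≠i} y_j.
First-order condition: 90 − 14y_i − 5Σ_{j≠i} y_j = 0.
Imposing symmetry (y_j = y for all j) turns Σ_{j≠i} y_j into 2y, so 90 = 24y and y = 3.75.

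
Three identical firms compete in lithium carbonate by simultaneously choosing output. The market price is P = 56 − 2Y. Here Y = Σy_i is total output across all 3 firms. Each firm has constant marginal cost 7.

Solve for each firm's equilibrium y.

A representative firm's profit is π_i = y_i(56 − 2Y) − 7y_i, with Y = y_i + Σ_{j≠i} y_j.
First-order condition: 49 − 4y_i − 2Σ_{j≠i} y_j = 0.
With identical firms, set every y_j = y: then 49 − 4y − 4y = 0, i.e. y = 49/8 = 6.125.

6.125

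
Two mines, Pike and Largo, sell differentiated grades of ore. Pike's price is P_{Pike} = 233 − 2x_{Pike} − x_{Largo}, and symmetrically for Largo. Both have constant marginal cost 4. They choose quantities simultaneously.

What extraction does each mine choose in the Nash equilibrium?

45.8

Mine Pike's profit: π = x_{Pike}(233 − 2x_{Pike} − x_{Largo}) − 4x_{Pike}.
∂π/∂x_{Pike} = 229 − 4x_{Pike} − x_{Largo} = 0 ⇒ x_{Pike} = 57.25 − 0.25x_{Largo}.
The game is symmetric, so in equilibrium x_{Largo} = x_{Pike}: the reaction function gives 1.25x_{Pike} = 57.25, hence x_{Pike} = 45.8.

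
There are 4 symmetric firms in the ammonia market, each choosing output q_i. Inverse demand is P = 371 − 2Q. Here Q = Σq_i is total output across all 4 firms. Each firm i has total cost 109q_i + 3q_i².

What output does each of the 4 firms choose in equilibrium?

A representative firm's profit is π_i = q_i(371 − 2Q) − 109q_i − 3q_i², with Q = q_i + Σ_{j≠i} q_j.
First-order condition: 262 − 10q_i − 2Σ_{j≠i} q_j = 0.
Imposing symmetry (q_j = q for all j) turns Σ_{j≠i} q_j into 3q, so 262 = 16q and q = 16.375.

16.375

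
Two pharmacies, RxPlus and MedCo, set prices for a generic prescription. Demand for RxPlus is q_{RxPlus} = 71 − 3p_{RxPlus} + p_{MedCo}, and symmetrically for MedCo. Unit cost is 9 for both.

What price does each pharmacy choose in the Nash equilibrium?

19.6

RxPlus's profit: π = (p_{RxPlus} − 9)(71 − 3p_{RxPlus} + p_{MedCo}).
∂π/∂p_{RxPlus} = 98 − 6p_{RxPlus} + p_{MedCo} = 0 ⇒ p_{RxPlus} = 49/3 + (1/6)p_{MedCo}.
By symmetry p_{MedCo} = p_{RxPlus}; substituting into the reaction function, (5/6)p_{RxPlus} = 49/3 and p_{RxPlus} = 19.6.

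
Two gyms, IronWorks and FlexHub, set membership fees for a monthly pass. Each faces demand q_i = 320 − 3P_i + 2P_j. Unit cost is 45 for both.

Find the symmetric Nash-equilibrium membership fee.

IronWorks's profit: π = (P_{IronWorks} − 45)(320 − 3P_{IronWorks} + 2P_{FlexHub}).
∂π/∂P_{IronWorks} = 455 − 6P_{IronWorks} + 2P_{FlexHub} = 0 ⇒ P_{IronWorks} = 455/6 + (1/3)P_{FlexHub}.
Setting P_{IronWorks} = P_{FlexHub} in the reaction function: P_{IronWorks} = 455/6 + (1/3)P_{IronWorks}, so P_{IronWorks} = (455/6) / (2/3) = 113.75.

113.75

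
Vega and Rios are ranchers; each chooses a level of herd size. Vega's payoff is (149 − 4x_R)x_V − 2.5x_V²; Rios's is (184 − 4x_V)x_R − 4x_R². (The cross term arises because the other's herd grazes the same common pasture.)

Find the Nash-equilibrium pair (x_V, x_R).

19, 13.5

Expanding Vega's payoff: 149x_V − 4x_Rx_V − 2.5x_V².
∂π/∂x_V = 149 − 4x_R − 5x_V = 0, so x_V = 29.8 − 0.8x_R.
Likewise for Rios: x_R = 23 − 0.5x_V.
Plugging x_R into Vega's best response: x_V = 29.8 − 0.8(23 − 0.5x_V) ⇒ 0.6x_V = 11.4, so x_V = 19.
Then x_R = 23 − 0.5·19 = 13.5.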